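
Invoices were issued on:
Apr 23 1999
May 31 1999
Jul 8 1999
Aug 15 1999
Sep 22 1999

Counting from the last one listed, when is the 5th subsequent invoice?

Every event comes 38 days after the last (38, 38, 38, 38).
Sep 22 1999 + 38 days = Oct 30 1999.
Oct 30 1999 + 38 days = Dec 7 1999.
Dec 7 1999 + 38 days = Jan 14 2000.
Jan 14 2000 + 38 days = Feb 21 2000.
Feb 21 2000 + 38 days = Mar 30 2000.

Mar 30 2000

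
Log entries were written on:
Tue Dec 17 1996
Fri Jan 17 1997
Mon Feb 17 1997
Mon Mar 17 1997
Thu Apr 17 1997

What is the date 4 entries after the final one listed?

Sun Aug 17 1997

The day-of-month is always 17 (31, 31, 28, 31 days between events).
So this recurs on the 17th of each month.
Next: May 1997 → Sat May 17 1997.
Next: June 1997 → Tue Jun 17 1997.
Next: July 1997 → Thu Jul 17 1997.
Next: August 1997 → Sun Aug 17 1997.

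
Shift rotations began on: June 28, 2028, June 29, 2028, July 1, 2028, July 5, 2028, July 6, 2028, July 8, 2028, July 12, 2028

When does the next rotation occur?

July 13, 2028

Every event lands on a Wednesday or Thursday or Saturday (gaps cycle 1, 2, 4, 1, 2, 4).
So the schedule is: every Wednesday, Thursday and Saturday.
The following Thursday is July 13, 2028.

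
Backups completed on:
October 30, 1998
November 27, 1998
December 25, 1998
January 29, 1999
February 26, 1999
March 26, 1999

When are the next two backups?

Every date is a Friday; gaps 28, 28, 35, 28, 28 days.
Each is the last Friday of its month (at least one falls on the 29th or later, ruling out '4th Friday').
April 1999 ends with Friday April 30, 1999.
Last Friday of May 1999: May 28, 1999.

April 30, 1999; May 28, 1999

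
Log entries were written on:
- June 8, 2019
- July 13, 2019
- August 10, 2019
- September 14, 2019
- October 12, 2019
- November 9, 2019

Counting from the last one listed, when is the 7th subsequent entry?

These are Saturdays at 28- or 35-day spacing (35, 28, 35, 28, 28).
The pattern: 2nd Saturday of the month.
December 2019 — 2nd Saturday is December 14, 2019.
January 2020 — 2nd Saturday is January 11, 2020.
February 2020 — 2nd Saturday is February 8, 2020.
March 2020 — 2nd Saturday is March 14, 2020.
April 2020 — 2nd Saturday is April 11, 2020.
2nd Saturday of May 2020: May 9, 2020.
June 2020 — 2nd Saturday is June 13, 2020.

June 13, 2020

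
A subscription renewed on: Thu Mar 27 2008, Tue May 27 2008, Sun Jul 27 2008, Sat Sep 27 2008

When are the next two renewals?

Gaps: 61, 61, 62 days — not constant. Every event is on the 27th of the month.
Pattern: the 27th of every 2 months.
November 2008: Thu Nov 27 2008.
Next: January 2009 → Tue Jan 27 2009.

Thu Nov 27 2008, Tue Jan 27 2009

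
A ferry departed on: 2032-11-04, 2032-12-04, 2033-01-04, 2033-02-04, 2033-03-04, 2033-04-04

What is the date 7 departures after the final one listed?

The day-of-month is always 4 (30, 31, 31, 28, 31 days between events).
So this recurs on the 4th of each month.
May 2033: 2033-05-04.
Next: June 2033 → 2033-06-04.
Next: July 2033 → 2033-07-04.
Next: August 2033 → 2033-08-04.
September 2033: 2033-09-04.
October 2033: 2033-10-04.
November 2033: 2033-11-04.

2033-11-04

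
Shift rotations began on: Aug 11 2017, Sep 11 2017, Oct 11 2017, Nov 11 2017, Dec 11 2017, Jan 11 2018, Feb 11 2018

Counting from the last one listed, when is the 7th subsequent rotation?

The day-of-month is always 11 (31, 30, 31, 30, 31, 31 days between events).
So this recurs on the 11th of each month.
Next: March 2018 → Mar 11 2018.
April 2018: Apr 11 2018.
May 2018: May 11 2018.
June 2018: Jun 11 2018.
July 2018: Jul 11 2018.
Next: August 2018 → Aug 11 2018.
Next: September 2018 → Sep 11 2018.

Sep 11 2018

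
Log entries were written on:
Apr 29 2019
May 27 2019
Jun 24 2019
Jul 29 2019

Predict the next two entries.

These are Mondays with 28, 28, 35-day gaps.
Each is the final Monday of its month — Apr 29 2019 is past the 28th, so '4th Monday' doesn't fit.
Last Monday of August 2019: Aug 26 2019.
September 2019 ends with Monday Sep 30 2019.

Aug 26 2019, Sep 30 2019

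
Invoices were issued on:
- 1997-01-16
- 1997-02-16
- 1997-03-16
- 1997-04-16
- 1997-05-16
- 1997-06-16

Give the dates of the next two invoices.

1997-07-16, 1997-08-16

Gaps: 31, 28, 31, 30, 31 days — not constant. Every event is on the 16th of the month.
Pattern: the 16th of each month.
July 1997: 1997-07-16.
Next: August 1997 → 1997-08-16.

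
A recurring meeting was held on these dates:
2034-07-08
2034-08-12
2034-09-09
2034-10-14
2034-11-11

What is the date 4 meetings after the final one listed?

Gaps: 35, 28, 35, 28 days — a mix of 28 and 35. Every date is a Saturday.
Each is the 2nd Saturday of its month.
2nd Saturday of December 2034: 2034-12-09.
January 2035 — 2nd Saturday is 2035-01-13.
2nd Saturday of February 2035: 2035-02-10.
March 2035 — 2nd Saturday is 2035-03-10.

2035-03-10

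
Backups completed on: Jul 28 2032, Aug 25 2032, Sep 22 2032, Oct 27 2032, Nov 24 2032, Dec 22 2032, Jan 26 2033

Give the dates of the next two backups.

Gaps: 28, 28, 35, 28, 28, 35 days — a mix of 28 and 35. Every date is a Wednesday.
Each is the 4th Wednesday of its month.
4th Wednesday of February 2033: Feb 23 2033.
March 2033 — 4th Wednesday is Mar 23 2033.

Feb 23 2033, Mar 23 2033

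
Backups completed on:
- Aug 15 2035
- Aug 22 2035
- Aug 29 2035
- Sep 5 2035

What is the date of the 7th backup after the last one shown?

Oct 24 2035

The spacing is 7, 7, 7 days — always 7 days.
Sep 5 2035 + 7 days = Sep 12 2035.
Sep 12 2035 + 7 days = Sep 19 2035.
Sep 19 2035 + 7 days = Sep 26 2035.
Sep 26 2035 + 7 days = Oct 3 2035.
Oct 3 2035 + 7 days = Oct 10 2035.
Oct 10 2035 + 7 days = Oct 17 2035.
Oct 17 2035 + 7 days = Oct 24 2035.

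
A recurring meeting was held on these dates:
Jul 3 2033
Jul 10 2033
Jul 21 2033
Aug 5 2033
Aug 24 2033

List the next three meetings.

Sep 16 2033, Oct 13 2033, Nov 13 2033

Gaps: 7, 11, 15, 19 days — each gap is 4 larger than the previous one.
Next gap: 23 days. Aug 24 2033 + 23 days = Sep 16 2033.
Next gap: 27 days. Sep 16 2033 + 27 days = Oct 13 2033.
Next gap: 31 days. Oct 13 2033 + 31 days = Nov 13 2033.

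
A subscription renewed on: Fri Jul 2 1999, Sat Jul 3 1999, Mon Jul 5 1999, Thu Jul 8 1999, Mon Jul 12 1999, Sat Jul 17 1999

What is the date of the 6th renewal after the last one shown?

The spacing grows by 1 each time: 1, 2, 3, 4, 5 days.
Next gap: 6 days. Sat Jul 17 1999 + 6 days = Fri Jul 23 1999.
Next gap: 7 days. Fri Jul 23 1999 + 7 days = Fri Jul 30 1999.
Next gap: 8 days. Fri Jul 30 1999 + 8 days = Sat Aug 7 1999.
Next gap: 9 days. Sat Aug 7 1999 + 9 days = Mon Aug 16 1999.
Next gap: 10 days. Mon Aug 16 1999 + 10 days = Thu Aug 26 1999.
Next gap: 11 days. Thu Aug 26 1999 + 11 days = Mon Sep 6 1999.

Mon Sep 6 1999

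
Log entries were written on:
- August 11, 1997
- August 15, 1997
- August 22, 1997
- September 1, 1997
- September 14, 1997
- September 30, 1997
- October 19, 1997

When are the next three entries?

November 10, 1997; December 5, 1997; January 2, 1998

Gaps: 4, 7, 10, 13, 16, 19 days — each gap is 3 larger than the previous one.
Next gap: 22 days. October 19, 1997 + 22 days = November 10, 1997.
Next gap: 25 days. November 10, 1997 + 25 days = December 5, 1997.
Next gap: 28 days. December 5, 1997 + 28 days = January 2, 1998.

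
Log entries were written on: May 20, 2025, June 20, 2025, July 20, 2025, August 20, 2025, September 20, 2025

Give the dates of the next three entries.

Each date is the 20th; the gaps (31, 30, 31, 31) track the month lengths.
The rule is the 20th of each month.
October 2025: October 20, 2025.
November 2025: November 20, 2025.
Next: December 2025 → December 20, 2025.

October 20, 2025; November 20, 2025; December 20, 2025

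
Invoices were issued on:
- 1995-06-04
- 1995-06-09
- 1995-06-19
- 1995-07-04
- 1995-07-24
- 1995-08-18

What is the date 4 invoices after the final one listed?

The spacing grows by 5 each time: 5, 10, 15, 20, 25 days.
Next gap: 30 days. 1995-08-18 + 30 days = 1995-09-17.
Next gap: 35 days. 1995-09-17 + 35 days = 1995-10-22.
Next gap: 40 days. 1995-10-22 + 40 days = 1995-12-01.
Next gap: 45 days. 1995-12-01 + 45 days = 1996-01-15.

1996-01-15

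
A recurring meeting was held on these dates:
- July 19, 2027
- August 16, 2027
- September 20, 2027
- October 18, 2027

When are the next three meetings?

Gaps: 28, 35, 28 days — a mix of 28 and 35. Every date is a Monday.
Each is the 3rd Monday of its month.
November 2027 — 3rd Monday is November 15, 2027.
December 2027 — 3rd Monday is December 20, 2027.
3rd Monday of January 2028: January 17, 2028.

November 15, 2027; December 20, 2027; January 17, 2028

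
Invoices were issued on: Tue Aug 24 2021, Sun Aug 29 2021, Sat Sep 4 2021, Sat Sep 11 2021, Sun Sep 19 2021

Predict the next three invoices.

Tue Sep 28 2021, Fri Oct 8 2021, Tue Oct 19 2021

Intervals are 5, 6, 7, 8 days — an arithmetic progression with common difference 1.
Next gap: 9 days. Sun Sep 19 2021 + 9 days = Tue Sep 28 2021.
Next gap: 10 days. Tue Sep 28 2021 + 10 days = Fri Oct 8 2021.
Next gap: 11 days. Fri Oct 8 2021 + 11 days = Tue Oct 19 2021.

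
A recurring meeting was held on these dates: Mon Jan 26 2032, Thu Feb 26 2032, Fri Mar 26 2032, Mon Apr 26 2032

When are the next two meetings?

Wed May 26 2032, Sat Jun 26 2032

Gaps: 31, 29, 31 days — not constant. Every event is on the 26th of the month.
Pattern: the 26th of each month.
Next: May 2032 → Wed May 26 2032.
June 2032: Sat Jun 26 2032.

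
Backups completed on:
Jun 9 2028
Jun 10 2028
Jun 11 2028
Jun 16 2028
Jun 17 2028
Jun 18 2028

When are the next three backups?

Jun 23 2028, Jun 24 2028, Jun 25 2028

Gaps: 1, 1, 5, 1, 1 days — not constant, but cyclic with period 3.
The events fall on every Friday, Saturday and Sunday.
The following Friday is Jun 23 2028.
The following Saturday is Jun 24 2028.
Next Sunday: Jun 25 2028.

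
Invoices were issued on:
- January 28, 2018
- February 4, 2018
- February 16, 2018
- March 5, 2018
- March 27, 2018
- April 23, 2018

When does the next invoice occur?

May 25, 2018

Gaps: 7, 12, 17, 22, 27 days — each gap is 5 larger than the previous one.
Next gap: 32 days. April 23, 2018 + 32 days = May 25, 2018.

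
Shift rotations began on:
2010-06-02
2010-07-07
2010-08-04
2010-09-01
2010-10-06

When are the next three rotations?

2010-11-03, 2010-12-01, 2011-01-05

All dates are Wednesdays, 35, 28, 28, 35 days apart.
Specifically, the 1st Wednesday of each month.
November 2010 — 1st Wednesday is 2010-11-03.
1st Wednesday of December 2010: 2010-12-01.
January 2011 — 1st Wednesday is 2011-01-05.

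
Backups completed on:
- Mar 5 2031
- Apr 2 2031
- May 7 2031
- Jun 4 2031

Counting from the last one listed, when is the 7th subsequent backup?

Jan 7 2032

All dates are Wednesdays, 28, 35, 28 days apart.
Specifically, the 1st Wednesday of each month.
July 2031 — 1st Wednesday is Jul 2 2031.
August 2031 — 1st Wednesday is Aug 6 2031.
September 2031 — 1st Wednesday is Sep 3 2031.
1st Wednesday of October 2031: Oct 1 2031.
November 2031 — 1st Wednesday is Nov 5 2031.
1st Wednesday of December 2031: Dec 3 2031.
January 2032 — 1st Wednesday is Jan 7 2032.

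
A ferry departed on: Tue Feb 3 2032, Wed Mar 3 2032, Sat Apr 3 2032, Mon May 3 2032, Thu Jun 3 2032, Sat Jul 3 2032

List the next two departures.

Tue Aug 3 2032, Fri Sep 3 2032

Each date is the 3rd; the gaps (29, 31, 30, 31, 30) track the month lengths.
The rule is the 3rd of each month.
Next: August 2032 → Tue Aug 3 2032.
September 2032: Fri Sep 3 2032.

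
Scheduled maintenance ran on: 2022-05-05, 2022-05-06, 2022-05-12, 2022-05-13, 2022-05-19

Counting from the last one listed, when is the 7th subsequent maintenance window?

The gap pattern 1, 6, 1, 6 repeats every 2 events.
These are the Thursdays and Fridays of each week.
Next Friday: 2022-05-20.
Next Thursday: 2022-05-26.
The following Friday is 2022-05-27.
The following Thursday is 2022-06-02.
The following Friday is 2022-06-03.
The following Thursday is 2022-06-09.
The following Friday is 2022-06-10.

2022-06-10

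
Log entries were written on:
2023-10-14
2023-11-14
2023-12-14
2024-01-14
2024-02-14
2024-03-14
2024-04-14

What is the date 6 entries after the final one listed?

2024-10-14

The day-of-month is always 14 (31, 30, 31, 31, 29, 31 days between events).
So this recurs on the 14th of each month.
May 2024: 2024-05-14.
Next: June 2024 → 2024-06-14.
July 2024: 2024-07-14.
August 2024: 2024-08-14.
Next: September 2024 → 2024-09-14.
October 2024: 2024-10-14.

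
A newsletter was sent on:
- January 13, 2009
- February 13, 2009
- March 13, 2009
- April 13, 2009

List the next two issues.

Gaps: 31, 28, 31 days — not constant. Every event is on the 13th of the month.
Pattern: the 13th of each month.
May 2009: May 13, 2009.
Next: June 2009 → June 13, 2009.

May 13, 2009; June 13, 2009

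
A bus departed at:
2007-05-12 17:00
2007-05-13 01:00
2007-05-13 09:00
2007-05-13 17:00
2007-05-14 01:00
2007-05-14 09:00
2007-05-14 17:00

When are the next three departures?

2007-05-15 01:00, 2007-05-15 09:00, 2007-05-15 17:00

Gaps: 8, 8, 8, 8, 8, 8 hours — each event is 8 hours after the previous one.
2007-05-14 17:00 + 8 h = 2007-05-15 01:00.
2007-05-15 01:00 + 8 h = 2007-05-15 09:00.
2007-05-15 09:00 + 8 h = 2007-05-15 17:00.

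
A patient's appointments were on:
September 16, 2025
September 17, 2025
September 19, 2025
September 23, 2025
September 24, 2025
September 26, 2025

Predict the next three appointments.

September 30, 2025; October 1, 2025; October 3, 2025

Every event lands on a Tuesday or Wednesday or Friday (gaps cycle 1, 2, 4, 1, 2).
So the schedule is: every Tuesday, Wednesday and Friday.
Next Tuesday: September 30, 2025.
Next Wednesday: October 1, 2025.
The following Friday is October 3, 2025.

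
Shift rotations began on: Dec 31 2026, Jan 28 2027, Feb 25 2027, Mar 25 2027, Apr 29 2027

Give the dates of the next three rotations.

All Thursdays; the gaps (28, 28, 28, 35) vary with month length.
This is the last Thursday of each month.
Last Thursday of May 2027: May 27 2027.
June 2027 ends with Thursday Jun 24 2027.
July 2027 ends with Thursday Jul 29 2027.

May 27 2027, Jun 24 2027, Jul 29 2027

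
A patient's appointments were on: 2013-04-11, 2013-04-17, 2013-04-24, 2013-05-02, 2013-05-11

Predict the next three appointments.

Gaps: 6, 7, 8, 9 days — each gap is 1 larger than the previous one.
Next gap: 10 days. 2013-05-11 + 10 days = 2013-05-21.
Next gap: 11 days. 2013-05-21 + 11 days = 2013-06-01.
Next gap: 12 days. 2013-06-01 + 12 days = 2013-06-13.

2013-05-21, 2013-06-01, 2013-06-13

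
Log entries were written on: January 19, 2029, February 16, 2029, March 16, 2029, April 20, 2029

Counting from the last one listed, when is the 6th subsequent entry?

October 19, 2029

Gaps: 28, 28, 35 days — a mix of 28 and 35. Every date is a Friday.
Each is the 3rd Friday of its month.
May 2029 — 3rd Friday is May 18, 2029.
June 2029 — 3rd Friday is June 15, 2029.
July 2029 — 3rd Friday is July 20, 2029.
August 2029 — 3rd Friday is August 17, 2029.
3rd Friday of September 2029: September 21, 2029.
3rd Friday of October 2029: October 19, 2029.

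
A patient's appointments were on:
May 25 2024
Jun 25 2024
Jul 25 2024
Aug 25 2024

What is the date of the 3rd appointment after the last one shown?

Nov 25 2024

Gaps: 31, 30, 31 days — not constant. Every event is on the 25th of the month.
Pattern: the 25th of each month.
September 2024: Sep 25 2024.
Next: October 2024 → Oct 25 2024.
Next: November 2024 → Nov 25 2024.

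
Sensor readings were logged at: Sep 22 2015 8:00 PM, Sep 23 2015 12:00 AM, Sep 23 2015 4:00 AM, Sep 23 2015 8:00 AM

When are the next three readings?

Sep 23 2015 12:00 PM, Sep 23 2015 4:00 PM, Sep 23 2015 8:00 PM

The interval is a steady 4 hours (4, 4, 4).
Sep 23 2015 8:00 AM + 4 h = Sep 23 2015 12:00 PM.
Sep 23 2015 12:00 PM + 4 h = Sep 23 2015 4:00 PM.
Sep 23 2015 4:00 PM + 4 h = Sep 23 2015 8:00 PM.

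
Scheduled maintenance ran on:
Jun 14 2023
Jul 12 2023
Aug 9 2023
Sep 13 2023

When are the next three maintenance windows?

All dates are Wednesdays, 28, 28, 35 days apart.
Specifically, the 2nd Wednesday of each month.
October 2023 — 2nd Wednesday is Oct 11 2023.
2nd Wednesday of November 2023: Nov 8 2023.
2nd Wednesday of December 2023: Dec 13 2023.

Oct 11 2023, Nov 8 2023, Dec 13 2023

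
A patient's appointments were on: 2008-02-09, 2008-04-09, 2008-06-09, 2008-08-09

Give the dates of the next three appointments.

The day-of-month is always 9 (60, 61, 61 days between events).
So this recurs on the 9th of every 2 months.
October 2008: 2008-10-09.
Next: December 2008 → 2008-12-09.
February 2009: 2009-02-09.

2008-10-09, 2008-12-09, 2009-02-09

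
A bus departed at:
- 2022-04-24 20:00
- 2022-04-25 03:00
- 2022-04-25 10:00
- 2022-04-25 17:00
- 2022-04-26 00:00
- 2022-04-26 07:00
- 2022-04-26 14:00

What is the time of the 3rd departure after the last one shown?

2022-04-27 11:00

Spacing: 7, 7, 7, 7, 7, 7 h — constant 7 h.
2022-04-26 14:00 + 7 h = 2022-04-26 21:00.
2022-04-26 21:00 + 7 h = 2022-04-27 04:00.
2022-04-27 04:00 + 7 h = 2022-04-27 11:00.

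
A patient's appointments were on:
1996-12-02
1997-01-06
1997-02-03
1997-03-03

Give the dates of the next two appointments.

1997-04-07, 1997-05-05

All dates are Mondays, 35, 28, 28 days apart.
Specifically, the 1st Monday of each month.
1st Monday of April 1997: 1997-04-07.
1st Monday of May 1997: 1997-05-05.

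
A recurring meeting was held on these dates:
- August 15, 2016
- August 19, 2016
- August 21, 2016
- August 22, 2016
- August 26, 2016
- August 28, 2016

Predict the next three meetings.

August 29, 2016; September 2, 2016; September 4, 2016

Every event lands on a Monday or Friday or Sunday (gaps cycle 4, 2, 1, 4, 2).
So the schedule is: every Monday, Friday and Sunday.
The following Monday is August 29, 2016.
The following Friday is September 2, 2016.
Next Sunday: September 4, 2016.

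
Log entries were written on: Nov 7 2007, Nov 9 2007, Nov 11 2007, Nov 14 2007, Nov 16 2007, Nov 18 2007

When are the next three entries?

Gaps: 2, 2, 3, 2, 2 days — not constant, but cyclic with period 3.
The events fall on every Wednesday, Friday and Sunday.
The following Wednesday is Nov 21 2007.
Next Friday: Nov 23 2007.
The following Sunday is Nov 25 2007.

Nov 21 2007, Nov 23 2007, Nov 25 2007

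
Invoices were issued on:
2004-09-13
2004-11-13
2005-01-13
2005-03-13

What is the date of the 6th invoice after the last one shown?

The day-of-month is always 13 (61, 61, 59 days between events).
So this recurs on the 13th of every 2 months.
Next: May 2005 → 2005-05-13.
July 2005: 2005-07-13.
September 2005: 2005-09-13.
Next: November 2005 → 2005-11-13.
January 2006: 2006-01-13.
March 2006: 2006-03-13.

2006-03-13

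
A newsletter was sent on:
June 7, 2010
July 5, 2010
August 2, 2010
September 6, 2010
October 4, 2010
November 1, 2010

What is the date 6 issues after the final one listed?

May 2, 2011

Gaps: 28, 28, 35, 28, 28 days — a mix of 28 and 35. Every date is a Monday.
Each is the 1st Monday of its month.
December 2010 — 1st Monday is December 6, 2010.
January 2011 — 1st Monday is January 3, 2011.
1st Monday of February 2011: February 7, 2011.
1st Monday of March 2011: March 7, 2011.
1st Monday of April 2011: April 4, 2011.
1st Monday of May 2011: May 2, 2011.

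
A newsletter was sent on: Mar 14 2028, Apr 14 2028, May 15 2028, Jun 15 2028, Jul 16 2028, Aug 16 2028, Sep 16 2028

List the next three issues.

Every event comes 31 days after the last (31, 31, 31, 31, 31, 31).
Sep 16 2028 + 31 days = Oct 17 2028.
Oct 17 2028 + 31 days = Nov 17 2028.
Nov 17 2028 + 31 days = Dec 18 2028.

Oct 17 2028, Nov 17 2028, Dec 18 2028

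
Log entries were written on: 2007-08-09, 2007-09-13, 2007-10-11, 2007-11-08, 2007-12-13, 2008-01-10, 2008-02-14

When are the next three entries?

Gaps: 35, 28, 28, 35, 28, 35 days — a mix of 28 and 35. Every date is a Thursday.
Each is the 2nd Thursday of its month.
March 2008 — 2nd Thursday is 2008-03-13.
April 2008 — 2nd Thursday is 2008-04-10.
2nd Thursday of May 2008: 2008-05-08.

2008-03-13, 2008-04-10, 2008-05-08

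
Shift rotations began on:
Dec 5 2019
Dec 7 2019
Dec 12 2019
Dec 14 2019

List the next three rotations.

Every event lands on a Thursday or Saturday (gaps cycle 2, 5, 2).
So the schedule is: every Thursday and Saturday.
Next Thursday: Dec 19 2019.
Next Saturday: Dec 21 2019.
The following Thursday is Dec 26 2019.

Dec 19 2019, Dec 21 2019, Dec 26 2019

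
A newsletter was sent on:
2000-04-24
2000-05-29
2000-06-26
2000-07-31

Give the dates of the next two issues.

2000-08-28, 2000-09-25

These are Mondays with 35, 28, 35-day gaps.
Each is the final Monday of its month — 2000-05-29 is past the 28th, so '4th Monday' doesn't fit.
Last Monday of August 2000: 2000-08-28.
Last Monday of September 2000: 2000-09-25.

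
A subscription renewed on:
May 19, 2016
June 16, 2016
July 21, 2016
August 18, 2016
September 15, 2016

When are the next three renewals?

These are Thursdays at 28- or 35-day spacing (28, 35, 28, 28).
The pattern: 3rd Thursday of the month.
3rd Thursday of October 2016: October 20, 2016.
November 2016 — 3rd Thursday is November 17, 2016.
3rd Thursday of December 2016: December 15, 2016.

October 20, 2016; November 17, 2016; December 15, 2016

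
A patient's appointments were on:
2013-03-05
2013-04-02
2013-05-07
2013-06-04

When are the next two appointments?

2013-07-02, 2013-08-06

These are Tuesdays at 28- or 35-day spacing (28, 35, 28).
The pattern: 1st Tuesday of the month.
1st Tuesday of July 2013: 2013-07-02.
August 2013 — 1st Tuesday is 2013-08-06.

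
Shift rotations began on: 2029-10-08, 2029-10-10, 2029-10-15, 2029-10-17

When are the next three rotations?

Gaps: 2, 5, 2 days — not constant, but cyclic with period 2.
The events fall on every Monday and Wednesday.
The following Monday is 2029-10-22.
The following Wednesday is 2029-10-24.
The following Monday is 2029-10-29.

2029-10-22, 2029-10-24, 2029-10-29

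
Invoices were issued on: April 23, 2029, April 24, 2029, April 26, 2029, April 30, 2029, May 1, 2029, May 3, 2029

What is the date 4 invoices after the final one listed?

The gap pattern 1, 2, 4, 1, 2 repeats every 3 events.
These are the Mondays, Tuesdays and Thursdays of each week.
Next Monday: May 7, 2029.
Next Tuesday: May 8, 2029.
The following Thursday is May 10, 2029.
Next Monday: May 14, 2029.

May 14, 2029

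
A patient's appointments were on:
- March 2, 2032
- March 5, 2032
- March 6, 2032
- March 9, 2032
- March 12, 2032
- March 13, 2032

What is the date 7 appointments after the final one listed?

March 30, 2032

Every event lands on a Tuesday or Friday or Saturday (gaps cycle 3, 1, 3, 3, 1).
So the schedule is: every Tuesday, Friday and Saturday.
The following Tuesday is March 16, 2032.
Next Friday: March 19, 2032.
The following Saturday is March 20, 2032.
The following Tuesday is March 23, 2032.
Next Friday: March 26, 2032.
The following Saturday is March 27, 2032.
Next Tuesday: March 30, 2032.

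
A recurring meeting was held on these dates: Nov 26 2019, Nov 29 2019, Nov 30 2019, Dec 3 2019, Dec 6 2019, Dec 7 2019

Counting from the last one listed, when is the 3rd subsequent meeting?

Dec 14 2019

Every event lands on a Tuesday or Friday or Saturday (gaps cycle 3, 1, 3, 3, 1).
So the schedule is: every Tuesday, Friday and Saturday.
The following Tuesday is Dec 10 2019.
Next Friday: Dec 13 2019.
The following Saturday is Dec 14 2019.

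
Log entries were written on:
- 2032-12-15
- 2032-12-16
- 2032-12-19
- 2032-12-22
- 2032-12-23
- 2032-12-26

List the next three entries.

2032-12-29, 2032-12-30, 2033-01-02

Every event lands on a Wednesday or Thursday or Sunday (gaps cycle 1, 3, 3, 1, 3).
So the schedule is: every Wednesday, Thursday and Sunday.
Next Wednesday: 2032-12-29.
The following Thursday is 2032-12-30.
The following Sunday is 2033-01-02.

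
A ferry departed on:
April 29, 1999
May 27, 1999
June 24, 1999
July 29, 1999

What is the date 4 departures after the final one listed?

November 25, 1999

These are Thursdays with 28, 28, 35-day gaps.
Each is the final Thursday of its month — April 29, 1999 is past the 28th, so '4th Thursday' doesn't fit.
August 1999 ends with Thursday August 26, 1999.
Last Thursday of September 1999: September 30, 1999.
October 1999 ends with Thursday October 28, 1999.
Last Thursday of November 1999: November 25, 1999.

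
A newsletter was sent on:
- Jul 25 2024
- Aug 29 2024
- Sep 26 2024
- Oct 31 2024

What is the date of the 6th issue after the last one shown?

All Thursdays; the gaps (35, 28, 35) vary with month length.
This is the last Thursday of each month.
November 2024 ends with Thursday Nov 28 2024.
Last Thursday of December 2024: Dec 26 2024.
Last Thursday of January 2025: Jan 30 2025.
February 2025 ends with Thursday Feb 27 2025.
March 2025 ends with Thursday Mar 27 2025.
April 2025 ends with Thursday Apr 24 2025.

Apr 24 2025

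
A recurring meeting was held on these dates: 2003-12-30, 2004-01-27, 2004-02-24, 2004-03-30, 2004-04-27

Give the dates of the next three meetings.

These are Tuesdays with 28, 28, 35, 28-day gaps.
Each is the final Tuesday of its month — 2003-12-30 is past the 28th, so '4th Tuesday' doesn't fit.
Last Tuesday of May 2004: 2004-05-25.
Last Tuesday of June 2004: 2004-06-29.
July 2004 ends with Tuesday 2004-07-27.

2004-05-25, 2004-06-29, 2004-07-27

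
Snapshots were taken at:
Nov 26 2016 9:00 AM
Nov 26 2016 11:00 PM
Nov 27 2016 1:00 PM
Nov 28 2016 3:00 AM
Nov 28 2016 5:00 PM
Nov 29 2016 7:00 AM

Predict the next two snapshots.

Gaps: 14, 14, 14, 14, 14 hours — each event is 14 hours after the previous one.
Nov 29 2016 7:00 AM + 14 h = Nov 29 2016 9:00 PM.
Nov 29 2016 9:00 PM + 14 h = Nov 30 2016 11:00 AM.

Nov 29 2016 9:00 PM, Nov 30 2016 11:00 AM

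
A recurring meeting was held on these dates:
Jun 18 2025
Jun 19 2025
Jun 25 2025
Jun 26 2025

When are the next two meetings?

The gap pattern 1, 6, 1 repeats every 2 events.
These are the Wednesdays and Thursdays of each week.
The following Wednesday is Jul 2 2025.
The following Thursday is Jul 3 2025.

Jul 2 2025, Jul 3 2025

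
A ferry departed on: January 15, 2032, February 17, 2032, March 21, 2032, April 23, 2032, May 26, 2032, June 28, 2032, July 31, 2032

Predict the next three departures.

September 2, 2032; October 5, 2032; November 7, 2032

Every event comes 33 days after the last (33, 33, 33, 33, 33, 33).
July 31, 2032 + 33 days = September 2, 2032.
September 2, 2032 + 33 days = October 5, 2032.
October 5, 2032 + 33 days = November 7, 2032.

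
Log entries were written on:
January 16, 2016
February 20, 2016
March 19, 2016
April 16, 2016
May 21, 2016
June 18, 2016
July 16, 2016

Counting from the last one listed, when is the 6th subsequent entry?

All dates are Saturdays, 35, 28, 28, 35, 28, 28 days apart.
Specifically, the 3rd Saturday of each month.
August 2016 — 3rd Saturday is August 20, 2016.
3rd Saturday of September 2016: September 17, 2016.
3rd Saturday of October 2016: October 15, 2016.
November 2016 — 3rd Saturday is November 19, 2016.
3rd Saturday of December 2016: December 17, 2016.
3rd Saturday of January 2017: January 21, 2017.

January 21, 2017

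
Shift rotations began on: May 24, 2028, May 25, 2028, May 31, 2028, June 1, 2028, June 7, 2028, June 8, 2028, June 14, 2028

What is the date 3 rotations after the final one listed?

June 22, 2028

Gaps: 1, 6, 1, 6, 1, 6 days — not constant, but cyclic with period 2.
The events fall on every Wednesday and Thursday.
Next Thursday: June 15, 2028.
The following Wednesday is June 21, 2028.
The following Thursday is June 22, 2028.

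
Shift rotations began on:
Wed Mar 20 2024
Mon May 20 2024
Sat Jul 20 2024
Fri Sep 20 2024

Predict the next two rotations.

Gaps: 61, 61, 62 days — not constant. Every event is on the 20th of the month.
Pattern: the 20th of every 2 months.
Next: November 2024 → Wed Nov 20 2024.
January 2025: Mon Jan 20 2025.

Wed Nov 20 2024, Mon Jan 20 2025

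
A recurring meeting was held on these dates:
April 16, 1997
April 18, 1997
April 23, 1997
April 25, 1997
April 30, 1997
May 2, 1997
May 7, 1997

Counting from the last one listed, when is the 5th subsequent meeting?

Every event lands on a Wednesday or Friday (gaps cycle 2, 5, 2, 5, 2, 5).
So the schedule is: every Wednesday and Friday.
Next Friday: May 9, 1997.
The following Wednesday is May 14, 1997.
Next Friday: May 16, 1997.
Next Wednesday: May 21, 1997.
The following Friday is May 23, 1997.

May 23, 1997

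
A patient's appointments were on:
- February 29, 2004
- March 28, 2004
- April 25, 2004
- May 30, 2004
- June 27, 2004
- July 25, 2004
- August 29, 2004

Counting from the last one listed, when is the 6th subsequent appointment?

February 27, 2005

All Sundays; the gaps (28, 28, 35, 28, 28, 35) vary with month length.
This is the last Sunday of each month.
Last Sunday of September 2004: September 26, 2004.
Last Sunday of October 2004: October 31, 2004.
November 2004 ends with Sunday November 28, 2004.
December 2004 ends with Sunday December 26, 2004.
January 2005 ends with Sunday January 30, 2005.
February 2005 ends with Sunday February 27, 2005.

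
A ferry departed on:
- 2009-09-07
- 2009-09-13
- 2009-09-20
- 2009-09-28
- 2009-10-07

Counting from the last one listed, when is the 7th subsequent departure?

The spacing grows by 1 each time: 6, 7, 8, 9 days.
Next gap: 10 days. 2009-10-07 + 10 days = 2009-10-17.
Next gap: 11 days. 2009-10-17 + 11 days = 2009-10-28.
Next gap: 12 days. 2009-10-28 + 12 days = 2009-11-09.
Next gap: 13 days. 2009-11-09 + 13 days = 2009-11-22.
Next gap: 14 days. 2009-11-22 + 14 days = 2009-12-06.
Next gap: 15 days. 2009-12-06 + 15 days = 2009-12-21.
Next gap: 16 days. 2009-12-21 + 16 days = 2010-01-06.

2010-01-06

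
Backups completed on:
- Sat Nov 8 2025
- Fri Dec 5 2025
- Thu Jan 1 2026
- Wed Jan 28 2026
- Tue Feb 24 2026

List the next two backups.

Mon Mar 23 2026, Sun Apr 19 2026

Gaps between consecutive events: 27, 27, 27, 27 days — a constant 27-day interval.
Tue Feb 24 2026 + 27 days = Mon Mar 23 2026.
Mon Mar 23 2026 + 27 days = Sun Apr 19 2026.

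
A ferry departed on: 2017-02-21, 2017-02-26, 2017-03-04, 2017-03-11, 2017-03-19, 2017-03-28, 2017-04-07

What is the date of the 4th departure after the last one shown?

2017-05-27

Gaps: 5, 6, 7, 8, 9, 10 days — each gap is 1 larger than the previous one.
Next gap: 11 days. 2017-04-07 + 11 days = 2017-04-18.
Next gap: 12 days. 2017-04-18 + 12 days = 2017-04-30.
Next gap: 13 days. 2017-04-30 + 13 days = 2017-05-13.
Next gap: 14 days. 2017-05-13 + 14 days = 2017-05-27.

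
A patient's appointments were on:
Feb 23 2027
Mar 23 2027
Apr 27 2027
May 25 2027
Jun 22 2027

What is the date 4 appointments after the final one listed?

Oct 26 2027

Gaps: 28, 35, 28, 28 days — a mix of 28 and 35. Every date is a Tuesday.
Each is the 4th Tuesday of its month.
July 2027 — 4th Tuesday is Jul 27 2027.
4th Tuesday of August 2027: Aug 24 2027.
4th Tuesday of September 2027: Sep 28 2027.
October 2027 — 4th Tuesday is Oct 26 2027.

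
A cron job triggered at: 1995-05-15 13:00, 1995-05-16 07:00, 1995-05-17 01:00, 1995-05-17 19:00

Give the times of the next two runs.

Spacing: 18, 18, 18 h — constant 18 h.
1995-05-17 19:00 + 18 h = 1995-05-18 13:00.
1995-05-18 13:00 + 18 h = 1995-05-19 07:00.

1995-05-18 13:00, 1995-05-19 07:00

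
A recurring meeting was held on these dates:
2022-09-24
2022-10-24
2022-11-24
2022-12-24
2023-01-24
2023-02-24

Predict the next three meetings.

Each date is the 24th; the gaps (30, 31, 30, 31, 31) track the month lengths.
The rule is the 24th of each month.
March 2023: 2023-03-24.
April 2023: 2023-04-24.
May 2023: 2023-05-24.

2023-03-24, 2023-04-24, 2023-05-24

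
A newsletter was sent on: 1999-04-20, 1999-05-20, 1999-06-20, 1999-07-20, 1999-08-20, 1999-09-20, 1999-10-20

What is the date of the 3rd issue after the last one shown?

2000-01-20

The day-of-month is always 20 (30, 31, 30, 31, 31, 30 days between events).
So this recurs on the 20th of each month.
November 1999: 1999-11-20.
Next: December 1999 → 1999-12-20.
Next: January 2000 → 2000-01-20.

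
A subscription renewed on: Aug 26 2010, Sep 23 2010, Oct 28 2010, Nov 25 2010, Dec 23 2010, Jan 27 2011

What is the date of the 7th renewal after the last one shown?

These are Thursdays at 28- or 35-day spacing (28, 35, 28, 28, 35).
The pattern: 4th Thursday of the month.
4th Thursday of February 2011: Feb 24 2011.
4th Thursday of March 2011: Mar 24 2011.
April 2011 — 4th Thursday is Apr 28 2011.
4th Thursday of May 2011: May 26 2011.
4th Thursday of June 2011: Jun 23 2011.
July 2011 — 4th Thursday is Jul 28 2011.
4th Thursday of August 2011: Aug 25 2011.

Aug 25 2011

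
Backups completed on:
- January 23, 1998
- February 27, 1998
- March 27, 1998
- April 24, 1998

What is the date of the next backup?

May 22, 1998

These are Fridays at 28- or 35-day spacing (35, 28, 28).
The pattern: 4th Friday of the month.
May 1998 — 4th Friday is May 22, 1998.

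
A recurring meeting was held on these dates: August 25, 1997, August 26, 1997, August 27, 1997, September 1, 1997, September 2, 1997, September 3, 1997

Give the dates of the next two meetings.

Gaps: 1, 1, 5, 1, 1 days — not constant, but cyclic with period 3.
The events fall on every Monday, Tuesday and Wednesday.
Next Monday: September 8, 1997.
The following Tuesday is September 9, 1997.

September 8, 1997; September 9, 1997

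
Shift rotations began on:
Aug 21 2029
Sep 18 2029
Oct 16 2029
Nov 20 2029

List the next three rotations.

Dec 18 2029, Jan 15 2030, Feb 19 2030

All dates are Tuesdays, 28, 28, 35 days apart.
Specifically, the 3rd Tuesday of each month.
3rd Tuesday of December 2029: Dec 18 2029.
January 2030 — 3rd Tuesday is Jan 15 2030.
3rd Tuesday of February 2030: Feb 19 2030.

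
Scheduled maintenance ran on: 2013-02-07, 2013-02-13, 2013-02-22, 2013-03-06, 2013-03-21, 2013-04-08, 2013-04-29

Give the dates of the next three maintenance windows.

2013-05-23, 2013-06-19, 2013-07-19

Gaps: 6, 9, 12, 15, 18, 21 days — each gap is 3 larger than the previous one.
Next gap: 24 days. 2013-04-29 + 24 days = 2013-05-23.
Next gap: 27 days. 2013-05-23 + 27 days = 2013-06-19.
Next gap: 30 days. 2013-06-19 + 30 days = 2013-07-19.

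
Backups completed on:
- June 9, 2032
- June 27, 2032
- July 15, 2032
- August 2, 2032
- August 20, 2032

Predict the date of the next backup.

September 7, 2032

Every event comes 18 days after the last (18, 18, 18, 18).
August 20, 2032 + 18 days = September 7, 2032.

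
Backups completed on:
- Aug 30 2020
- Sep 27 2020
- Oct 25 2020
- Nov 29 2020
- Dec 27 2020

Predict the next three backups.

These are Sundays with 28, 28, 35, 28-day gaps.
Each is the final Sunday of its month — Aug 30 2020 is past the 28th, so '4th Sunday' doesn't fit.
Last Sunday of January 2021: Jan 31 2021.
February 2021 ends with Sunday Feb 28 2021.
March 2021 ends with Sunday Mar 28 2021.

Jan 31 2021, Feb 28 2021, Mar 28 2021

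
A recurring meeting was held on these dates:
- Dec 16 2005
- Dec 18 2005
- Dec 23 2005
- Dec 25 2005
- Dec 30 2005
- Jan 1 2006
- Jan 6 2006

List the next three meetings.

Gaps: 2, 5, 2, 5, 2, 5 days — not constant, but cyclic with period 2.
The events fall on every Friday and Sunday.
Next Sunday: Jan 8 2006.
Next Friday: Jan 13 2006.
Next Sunday: Jan 15 2006.

Jan 8 2006, Jan 13 2006, Jan 15 2006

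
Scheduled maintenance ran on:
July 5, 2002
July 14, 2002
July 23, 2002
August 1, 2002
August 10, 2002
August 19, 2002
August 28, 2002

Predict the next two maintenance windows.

September 6, 2002; September 15, 2002

The spacing is 9, 9, 9, 9, 9, 9 days — always 9 days.
August 28, 2002 + 9 days = September 6, 2002.
September 6, 2002 + 9 days = September 15, 2002.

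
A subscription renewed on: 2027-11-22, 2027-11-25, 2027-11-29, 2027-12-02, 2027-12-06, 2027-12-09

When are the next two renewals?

Every event lands on a Monday or Thursday (gaps cycle 3, 4, 3, 4, 3).
So the schedule is: every Monday and Thursday.
Next Monday: 2027-12-13.
The following Thursday is 2027-12-16.

2027-12-13, 2027-12-16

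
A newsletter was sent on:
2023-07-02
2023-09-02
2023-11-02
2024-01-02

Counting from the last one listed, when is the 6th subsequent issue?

Each date is the 2nd; the gaps (62, 61, 61) track the month lengths.
The rule is the 2nd of every 2 months.
Next: March 2024 → 2024-03-02.
Next: May 2024 → 2024-05-02.
July 2024: 2024-07-02.
Next: September 2024 → 2024-09-02.
Next: November 2024 → 2024-11-02.
Next: January 2025 → 2025-01-02.

2025-01-02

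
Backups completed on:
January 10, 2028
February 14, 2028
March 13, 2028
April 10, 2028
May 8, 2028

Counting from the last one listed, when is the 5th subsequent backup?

October 9, 2028

These are Mondays at 28- or 35-day spacing (35, 28, 28, 28).
The pattern: 2nd Monday of the month.
2nd Monday of June 2028: June 12, 2028.
2nd Monday of July 2028: July 10, 2028.
August 2028 — 2nd Monday is August 14, 2028.
September 2028 — 2nd Monday is September 11, 2028.
October 2028 — 2nd Monday is October 9, 2028.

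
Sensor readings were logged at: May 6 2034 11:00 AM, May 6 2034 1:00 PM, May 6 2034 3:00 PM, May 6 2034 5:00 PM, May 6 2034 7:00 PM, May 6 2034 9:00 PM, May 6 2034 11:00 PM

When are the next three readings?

May 7 2034 1:00 AM, May 7 2034 3:00 AM, May 7 2034 5:00 AM

Spacing: 2, 2, 2, 2, 2, 2 h — constant 2 h.
May 6 2034 11:00 PM + 2 h = May 7 2034 1:00 AM.
May 7 2034 1:00 AM + 2 h = May 7 2034 3:00 AM.
May 7 2034 3:00 AM + 2 h = May 7 2034 5:00 AM.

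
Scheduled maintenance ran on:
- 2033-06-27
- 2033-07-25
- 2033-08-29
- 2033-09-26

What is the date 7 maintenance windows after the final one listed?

2034-04-24

All Mondays; the gaps (28, 35, 28) vary with month length.
This is the last Monday of each month.
October 2033 ends with Monday 2033-10-31.
November 2033 ends with Monday 2033-11-28.
Last Monday of December 2033: 2033-12-26.
Last Monday of January 2034: 2034-01-30.
Last Monday of February 2034: 2034-02-27.
Last Monday of March 2034: 2034-03-27.
Last Monday of April 2034: 2034-04-24.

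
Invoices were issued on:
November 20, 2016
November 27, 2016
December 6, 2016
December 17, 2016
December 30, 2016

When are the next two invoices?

January 14, 2017; January 31, 2017

The spacing grows by 2 each time: 7, 9, 11, 13 days.
Next gap: 15 days. December 30, 2016 + 15 days = January 14, 2017.
Next gap: 17 days. January 14, 2017 + 17 days = January 31, 2017.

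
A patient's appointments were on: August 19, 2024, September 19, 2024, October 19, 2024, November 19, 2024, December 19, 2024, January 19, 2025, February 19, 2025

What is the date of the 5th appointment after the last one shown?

Each date is the 19th; the gaps (31, 30, 31, 30, 31, 31) track the month lengths.
The rule is the 19th of each month.
March 2025: March 19, 2025.
Next: April 2025 → April 19, 2025.
May 2025: May 19, 2025.
June 2025: June 19, 2025.
Next: July 2025 → July 19, 2025.

July 19, 2025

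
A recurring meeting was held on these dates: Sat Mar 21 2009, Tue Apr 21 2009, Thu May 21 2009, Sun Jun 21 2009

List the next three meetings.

Each date is the 21st; the gaps (31, 30, 31) track the month lengths.
The rule is the 21st of each month.
July 2009: Tue Jul 21 2009.
Next: August 2009 → Fri Aug 21 2009.
September 2009: Mon Sep 21 2009.

Tue Jul 21 2009, Fri Aug 21 2009, Mon Sep 21 2009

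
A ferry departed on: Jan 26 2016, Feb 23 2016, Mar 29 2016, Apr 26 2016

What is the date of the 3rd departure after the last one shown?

These are Tuesdays with 28, 35, 28-day gaps.
Each is the final Tuesday of its month — Mar 29 2016 is past the 28th, so '4th Tuesday' doesn't fit.
Last Tuesday of May 2016: May 31 2016.
June 2016 ends with Tuesday Jun 28 2016.
July 2016 ends with Tuesday Jul 26 2016.

Jul 26 2016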